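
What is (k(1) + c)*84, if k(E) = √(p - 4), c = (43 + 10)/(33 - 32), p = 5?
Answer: 4536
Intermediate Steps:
c = 53 (c = 53/1 = 53*1 = 53)
k(E) = 1 (k(E) = √(5 - 4) = √1 = 1)
(k(1) + c)*84 = (1 + 53)*84 = 54*84 = 4536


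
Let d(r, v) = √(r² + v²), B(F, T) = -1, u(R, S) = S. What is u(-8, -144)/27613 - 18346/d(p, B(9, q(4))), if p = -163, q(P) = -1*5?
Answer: -144/27613 - 9173*√26570/13285 ≈ -112.56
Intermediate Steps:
q(P) = -5
u(-8, -144)/27613 - 18346/d(p, B(9, q(4))) = -144/27613 - 18346/√((-163)² + (-1)²) = -144*1/27613 - 18346/√(26569 + 1) = -144/27613 - 18346*√26570/26570 = -144/27613 - 9173*√26570/13285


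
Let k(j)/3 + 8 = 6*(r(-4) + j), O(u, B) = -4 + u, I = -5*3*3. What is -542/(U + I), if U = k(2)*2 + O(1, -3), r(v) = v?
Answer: 271/84 ≈ 3.2262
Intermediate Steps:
I = -45 (I = -15*3 = -45)
k(j) = -96 + 18*j (k(j) = -24 + 3*(6*(-4 + j)) = -24 + 3*(-24 + 6*j) = -24 + (-72 + 18*j) = -96 + 18*j)
U = -123 (U = (-96 + 18*2)*2 + (-4 + 1) = (-96 + 36)*2 - 3 = -60*2 - 3 = -120 - 3 = -123)
-542/(U + I) = -542/(-123 - 45) = -542/(-168) = -542*(-1/168) = 271/84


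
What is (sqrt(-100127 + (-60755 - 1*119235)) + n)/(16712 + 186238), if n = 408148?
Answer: 204074/101475 + I*sqrt(280117)/202950 ≈ 2.0111 + 0.0026078*I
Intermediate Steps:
(sqrt(-100127 + (-60755 - 1*119235)) + n)/(16712 + 186238) = (sqrt(-100127 + (-60755 - 1*119235)) + 408148)/(16712 + 186238) = (sqrt(-100127 + (-60755 - 119235)) + 408148)/202950 = (sqrt(-100127 - 179990) + 408148)*(1/202950) = (sqrt(-280117) + 408148)*(1/202950) = (I*sqrt(280117) + 408148)*(1/202950) = (408148 + I*sqrt(280117))*(1/202950) = 204074/101475 + I*sqrt(280117)/202950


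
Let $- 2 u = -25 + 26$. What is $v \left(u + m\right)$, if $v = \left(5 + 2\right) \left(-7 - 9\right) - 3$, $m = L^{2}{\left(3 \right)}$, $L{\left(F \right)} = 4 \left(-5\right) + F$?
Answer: $- \frac{66355}{2} \approx -33178.0$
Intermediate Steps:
$L{\left(F \right)} = -20 + F$
$u = - \frac{1}{2}$ ($u = - \frac{-25 + 26}{2} = \left(- \frac{1}{2}\right) 1 = - \frac{1}{2} \approx -0.5$)
$m = 289$ ($m = \left(-20 + 3\right)^{2} = \left(-17\right)^{2} = 289$)
$v = -115$ ($v = 7 \left(-16\right) - 3 = -112 - 3 = -115$)
$v \left(u + m\right) = - 115 \left(- \frac{1}{2} + 289\right) = \left(-115\right) \frac{577}{2} = - \frac{66355}{2}$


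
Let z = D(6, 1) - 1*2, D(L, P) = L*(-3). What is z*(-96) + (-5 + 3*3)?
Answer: 1924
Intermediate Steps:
D(L, P) = -3*L
z = -20 (z = -3*6 - 1*2 = -18 - 2 = -20)
z*(-96) + (-5 + 3*3) = -20*(-96) + (-5 + 3*3) = 1920 + (-5 + 9) = 1920 + 4 = 1924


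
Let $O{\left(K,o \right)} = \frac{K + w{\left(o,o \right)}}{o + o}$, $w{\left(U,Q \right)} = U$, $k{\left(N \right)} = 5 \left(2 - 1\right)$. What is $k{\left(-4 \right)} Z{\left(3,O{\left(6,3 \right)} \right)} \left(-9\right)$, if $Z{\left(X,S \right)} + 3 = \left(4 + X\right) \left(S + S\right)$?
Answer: $-810$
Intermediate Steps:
$k{\left(N \right)} = 5$ ($k{\left(N \right)} = 5 \cdot 1 = 5$)
$O{\left(K,o \right)} = \frac{K + o}{2 o}$ ($O{\left(K,o \right)} = \frac{K + o}{o + o} = \frac{K + o}{2 o}$)
$Z{\left(X,S \right)} = -3 + 2 S \left(4 + X\right)$ ($Z{\left(X,S \right)} = -3 + \left(4 + X\right) \left(S + S\right) = -3 + \left(4 + X\right) 2 S = -3 + 2 S \left(4 + X\right)$)
$k{\left(-4 \right)} Z{\left(3,O{\left(6,3 \right)} \right)} \left(-9\right) = 5 \left(-3 + 8 \frac{6 + 3}{2 \cdot 3} + 2 \frac{6 + 3}{2 \cdot 3} \cdot 3\right) \left(-9\right) = 5 \left(-3 + 8 \cdot \frac{1}{2} \cdot \frac{1}{3} \cdot 9 + 2 \cdot \frac{1}{2} \cdot \frac{1}{3} \cdot 9 \cdot 3\right) \left(-9\right) = 5 \left(-3 + 8 \cdot \frac{3}{2} + 2 \cdot \frac{3}{2} \cdot 3\right) \left(-9\right) = 5 \left(-3 + 12 + 9\right) \left(-9\right) = 5 \cdot 18 \left(-9\right) = 90 \left(-9\right) = -810$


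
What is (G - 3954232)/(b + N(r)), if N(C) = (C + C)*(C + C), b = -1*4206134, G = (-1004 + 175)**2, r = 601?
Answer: 251307/212410 ≈ 1.1831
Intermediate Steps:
G = 687241 (G = (-829)**2 = 687241)
b = -4206134
N(C) = 4*C**2 (N(C) = (2*C)*(2*C) = 4*C**2)
(G - 3954232)/(b + N(r)) = (687241 - 3954232)/(-4206134 + 4*601**2) = -3266991/(-4206134 + 4*361201) = -3266991/(-4206134 + 1444804) = -3266991/(-2761330) = -3266991*(-1/2761330) = 251307/212410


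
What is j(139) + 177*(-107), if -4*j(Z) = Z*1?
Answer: -75895/4 ≈ -18974.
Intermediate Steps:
j(Z) = -Z/4
j(139) + 177*(-107) = -1/4*139 + 177*(-107) = -139/4 - 18939 = -75895/4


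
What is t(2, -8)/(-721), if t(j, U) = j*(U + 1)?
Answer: 2/103 ≈ 0.019417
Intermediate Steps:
t(j, U) = j*(1 + U)
t(2, -8)/(-721) = (2*(1 - 8))/(-721) = (2*(-7))*(-1/721) = -14*(-1/721) = 2/103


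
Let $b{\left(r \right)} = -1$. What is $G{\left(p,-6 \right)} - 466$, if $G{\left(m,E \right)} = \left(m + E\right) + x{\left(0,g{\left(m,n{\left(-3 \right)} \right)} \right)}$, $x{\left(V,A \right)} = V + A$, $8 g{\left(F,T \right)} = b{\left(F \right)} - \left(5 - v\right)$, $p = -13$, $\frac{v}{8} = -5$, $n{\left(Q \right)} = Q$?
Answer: $- \frac{1963}{4} \approx -490.75$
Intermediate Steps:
$v = -40$ ($v = 8 \left(-5\right) = -40$)
$g{\left(F,T \right)} = - \frac{23}{4}$ ($g{\left(F,T \right)} = \frac{-1 - \left(5 - -40\right)}{8} = \frac{-1 - \left(5 + 40\right)}{8} = \frac{-1 - 45}{8} = \frac{1}{8} \left(-46\right) = - \frac{23}{4}$)
$x{\left(V,A \right)} = A + V$
$G{\left(m,E \right)} = - \frac{23}{4} + E + m$ ($G{\left(m,E \right)} = \left(m + E\right) + \left(- \frac{23}{4} + 0\right) = \left(E + m\right) - \frac{23}{4} = - \frac{23}{4} + E + m$)
$G{\left(p,-6 \right)} - 466 = \left(- \frac{23}{4} - 6 - 13\right) - 466 = - \frac{99}{4} - 466 = - \frac{1963}{4}$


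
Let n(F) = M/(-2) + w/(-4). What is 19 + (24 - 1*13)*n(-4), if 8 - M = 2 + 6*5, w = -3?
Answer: 637/4 ≈ 159.25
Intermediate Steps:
M = -24 (M = 8 - (2 + 6*5) = 8 - (2 + 30) = 8 - 1*32 = 8 - 32 = -24)
n(F) = 51/4 (n(F) = -24/(-2) - 3/(-4) = -24*(-½) - 3*(-¼) = 12 + ¾ = 51/4)
19 + (24 - 1*13)*n(-4) = 19 + (24 - 1*13)*(51/4) = 19 + (24 - 13)*(51/4) = 19 + 11*(51/4) = 19 + 561/4 = 637/4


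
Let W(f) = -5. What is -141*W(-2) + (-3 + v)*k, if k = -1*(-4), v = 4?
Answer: 709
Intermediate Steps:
k = 4
-141*W(-2) + (-3 + v)*k = -141*(-5) + (-3 + 4)*4 = 705 + 1*4 = 705 + 4 = 709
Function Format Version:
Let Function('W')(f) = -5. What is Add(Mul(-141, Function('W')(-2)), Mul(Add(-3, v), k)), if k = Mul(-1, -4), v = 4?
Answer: 709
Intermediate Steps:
k = 4
Add(Mul(-141, Function('W')(-2)), Mul(Add(-3, v), k)) = Add(Mul(-141, -5), Mul(Add(-3, 4), 4)) = Add(705, Mul(1, 4)) = Add(705, 4) = 709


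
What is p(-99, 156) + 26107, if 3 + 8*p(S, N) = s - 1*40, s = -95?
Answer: 104359/4 ≈ 26090.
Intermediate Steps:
p(S, N) = -69/4 (p(S, N) = -3/8 + (-95 - 1*40)/8 = -3/8 + (-95 - 40)/8 = -3/8 + (1/8)*(-135) = -3/8 - 135/8 = -69/4)
p(-99, 156) + 26107 = -69/4 + 26107 = 104359/4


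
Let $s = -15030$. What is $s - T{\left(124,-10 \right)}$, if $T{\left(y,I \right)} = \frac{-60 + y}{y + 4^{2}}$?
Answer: $- \frac{526066}{35} \approx -15030.0$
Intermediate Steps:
$T{\left(y,I \right)} = \frac{-60 + y}{16 + y}$ ($T{\left(y,I \right)} = \frac{-60 + y}{y + 16} = \frac{-60 + y}{16 + y}$)
$s - T{\left(124,-10 \right)} = -15030 - \frac{-60 + 124}{16 + 124} = -15030 - \frac{1}{140} \cdot 64 = -15030 - \frac{16}{35} = - \frac{526066}{35}$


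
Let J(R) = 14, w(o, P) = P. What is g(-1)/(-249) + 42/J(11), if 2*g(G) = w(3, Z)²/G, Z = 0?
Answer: 3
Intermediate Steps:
g(G) = 0 (g(G) = (0²/G)/2 = (0/G)/2 = (½)*0 = 0)
g(-1)/(-249) + 42/J(11) = 0/(-249) + 42/14 = 0*(-1/249) + 42*(1/14) = 0 + 3 = 3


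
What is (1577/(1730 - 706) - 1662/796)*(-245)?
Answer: 27354005/203776 ≈ 134.24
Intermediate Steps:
(1577/(1730 - 706) - 1662/796)*(-245) = (1577/1024 - 1662*1/796)*(-245) = (1577*(1/1024) - 831/398)*(-245) = (1577/1024 - 831/398)*(-245) = -111649/203776*(-245) = 27354005/203776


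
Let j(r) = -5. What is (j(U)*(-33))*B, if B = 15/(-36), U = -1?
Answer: -275/4 ≈ -68.750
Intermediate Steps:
B = -5/12 (B = 15*(-1/36) = -5/12 ≈ -0.41667)
(j(U)*(-33))*B = -5*(-33)*(-5/12) = 165*(-5/12) = -275/4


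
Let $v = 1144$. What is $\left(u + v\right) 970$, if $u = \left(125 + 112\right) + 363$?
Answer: $1691680$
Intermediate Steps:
$u = 600$ ($u = 237 + 363 = 600$)
$\left(u + v\right) 970 = \left(600 + 1144\right) 970 = 1744 \cdot 970 = 1691680$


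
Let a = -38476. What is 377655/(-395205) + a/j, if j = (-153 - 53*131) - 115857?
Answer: -2081860509/3239442691 ≈ -0.64266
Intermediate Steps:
j = -122953 (j = (-153 - 6943) - 115857 = -7096 - 115857 = -122953)
377655/(-395205) + a/j = 377655/(-395205) - 38476/(-122953) = 377655*(-1/395205) - 38476*(-1/122953) = -25177/26347 + 38476/122953 = -2081860509/3239442691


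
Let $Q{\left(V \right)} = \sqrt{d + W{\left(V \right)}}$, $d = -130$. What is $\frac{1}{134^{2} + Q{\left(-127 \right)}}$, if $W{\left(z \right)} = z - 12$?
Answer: $\frac{17956}{322418205} - \frac{i \sqrt{269}}{322418205} \approx 5.5692 \cdot 10^{-5} - 5.0869 \cdot 10^{-8} i$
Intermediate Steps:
$W{\left(z \right)} = -12 + z$ ($W{\left(z \right)} = z - 12 = -12 + z$)
$Q{\left(V \right)} = \sqrt{-142 + V}$ ($Q{\left(V \right)} = \sqrt{-130 + \left(-12 + V\right)} = \sqrt{-142 + V}$)
$\frac{1}{134^{2} + Q{\left(-127 \right)}} = \frac{1}{134^{2} + \sqrt{-142 - 127}} = \frac{1}{17956 + \sqrt{-269}} = \frac{1}{17956 + i \sqrt{269}}$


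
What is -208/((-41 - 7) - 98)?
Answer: 104/73 ≈ 1.4247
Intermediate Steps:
-208/((-41 - 7) - 98) = -208/(-48 - 98) = -208/(-146) = -208*(-1/146) = 104/73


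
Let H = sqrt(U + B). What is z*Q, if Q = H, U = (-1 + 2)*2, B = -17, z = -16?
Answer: -16*I*sqrt(15) ≈ -61.968*I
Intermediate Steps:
U = 2 (U = 1*2 = 2)
H = I*sqrt(15) (H = sqrt(2 - 17) = sqrt(-15) = I*sqrt(15) ≈ 3.873*I)
Q = I*sqrt(15) ≈ 3.873*I
z*Q = -16*I*sqrt(15)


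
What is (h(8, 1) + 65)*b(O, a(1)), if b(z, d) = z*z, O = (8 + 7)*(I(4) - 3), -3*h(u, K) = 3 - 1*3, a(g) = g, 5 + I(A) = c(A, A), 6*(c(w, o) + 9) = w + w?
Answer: 3589625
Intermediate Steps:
c(w, o) = -9 + w/3 (c(w, o) = -9 + (w + w)/6 = -9 + (2*w)/6 = -9 + w/3)
I(A) = -14 + A/3 (I(A) = -5 + (-9 + A/3) = -14 + A/3)
h(u, K) = 0 (h(u, K) = -(3 - 1*3)/3 = -(3 - 3)/3 = -⅓*0 = 0)
O = -235 (O = (8 + 7)*((-14 + (⅓)*4) - 3) = 15*((-14 + 4/3) - 3) = 15*(-38/3 - 3) = 15*(-47/3) = -235)
b(z, d) = z²
(h(8, 1) + 65)*b(O, a(1)) = (0 + 65)*(-235)² = 65*55225 = 3589625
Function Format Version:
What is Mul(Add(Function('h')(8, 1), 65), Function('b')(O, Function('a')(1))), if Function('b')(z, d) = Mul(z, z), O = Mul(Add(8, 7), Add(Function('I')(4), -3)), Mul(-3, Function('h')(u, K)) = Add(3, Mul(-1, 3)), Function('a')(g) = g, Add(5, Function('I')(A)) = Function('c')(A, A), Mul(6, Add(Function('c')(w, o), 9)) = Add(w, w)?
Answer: 3589625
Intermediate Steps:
Function('c')(w, o) = Add(-9, Mul(Rational(1, 3), w)) (Function('c')(w, o) = Add(-9, Mul(Rational(1, 6), Add(w, w))) = Add(-9, Mul(Rational(1, 6), Mul(2, w))) = Add(-9, Mul(Rational(1, 3), w)))
Function('I')(A) = Add(-14, Mul(Rational(1, 3), A)) (Function('I')(A) = Add(-5, Add(-9, Mul(Rational(1, 3), A))) = Add(-14, Mul(Rational(1, 3), A)))
Function('h')(u, K) = 0 (Function('h')(u, K) = Mul(Rational(-1, 3), Add(3, Mul(-1, 3))) = Mul(Rational(-1, 3), Add(3, -3)) = Mul(Rational(-1, 3), 0) = 0)
O = -235 (O = Mul(Add(8, 7), Add(Add(-14, Mul(Rational(1, 3), 4)), -3)) = Mul(15, Add(Add(-14, Rational(4, 3)), -3)) = Mul(15, Add(Rational(-38, 3), -3)) = Mul(15, Rational(-47, 3)) = -235)
Function('b')(z, d) = Pow(z, 2)
Mul(Add(Function('h')(8, 1), 65), Function('b')(O, Function('a')(1))) = Mul(Add(0, 65), Pow(-235, 2)) = Mul(65, 55225) = 3589625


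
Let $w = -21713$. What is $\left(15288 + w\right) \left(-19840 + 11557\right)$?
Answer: $53218275$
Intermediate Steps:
$\left(15288 + w\right) \left(-19840 + 11557\right) = \left(15288 - 21713\right) \left(-19840 + 11557\right) = \left(-6425\right) \left(-8283\right) = 53218275$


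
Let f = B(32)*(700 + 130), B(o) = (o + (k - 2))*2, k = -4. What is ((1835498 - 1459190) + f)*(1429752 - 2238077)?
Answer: -339066471100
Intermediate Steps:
B(o) = -12 + 2*o (B(o) = (o + (-4 - 2))*2 = (o - 6)*2 = (-6 + o)*2 = -12 + 2*o)
f = 43160 (f = (-12 + 2*32)*(700 + 130) = (-12 + 64)*830 = 52*830 = 43160)
((1835498 - 1459190) + f)*(1429752 - 2238077) = ((1835498 - 1459190) + 43160)*(1429752 - 2238077) = (376308 + 43160)*(-808325) = 419468*(-808325) = -339066471100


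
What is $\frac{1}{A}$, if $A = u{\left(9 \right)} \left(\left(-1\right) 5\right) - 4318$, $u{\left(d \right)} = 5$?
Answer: $- \frac{1}{4343} \approx -0.00023026$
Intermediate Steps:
$A = -4343$ ($A = 5 \left(\left(-1\right) 5\right) - 4318 = 5 \left(-5\right) - 4318 = -25 - 4318 = -4343$)
$\frac{1}{A} = \frac{1}{-4343} = - \frac{1}{4343}$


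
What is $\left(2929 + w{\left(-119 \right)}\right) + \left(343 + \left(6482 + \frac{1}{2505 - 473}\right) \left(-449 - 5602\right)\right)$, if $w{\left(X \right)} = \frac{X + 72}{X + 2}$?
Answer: $- \frac{9324156249103}{237744} \approx -3.9219 \cdot 10^{7}$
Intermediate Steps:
$w{\left(X \right)} = \frac{72 + X}{2 + X}$
$\left(2929 + w{\left(-119 \right)}\right) + \left(343 + \left(6482 + \frac{1}{2505 - 473}\right) \left(-449 - 5602\right)\right) = \left(2929 + \frac{72 - 119}{2 - 119}\right) + \left(343 + \left(6482 + \frac{1}{2505 - 473}\right) \left(-449 - 5602\right)\right) = \left(2929 + \frac{1}{-117} \left(-47\right)\right) + \left(343 + \left(6482 + \frac{1}{2032}\right) \left(-6051\right)\right) = \left(2929 - - \frac{47}{117}\right) + \left(343 + \left(6482 + \frac{1}{2032}\right) \left(-6051\right)\right) = \left(2929 + \frac{47}{117}\right) + \left(343 + \frac{13171425}{2032} \left(-6051\right)\right) = \frac{342740}{117} + \left(343 - \frac{79700292675}{2032}\right) = \frac{342740}{117} - \frac{79699595699}{2032} = - \frac{9324156249103}{237744}$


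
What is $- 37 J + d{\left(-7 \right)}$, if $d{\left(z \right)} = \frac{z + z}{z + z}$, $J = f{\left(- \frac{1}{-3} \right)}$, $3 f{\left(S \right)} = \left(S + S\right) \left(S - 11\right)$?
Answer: $\frac{2395}{27} \approx 88.704$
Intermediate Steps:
$f{\left(S \right)} = \frac{2 S \left(-11 + S\right)}{3}$ ($f{\left(S \right)} = \frac{\left(S + S\right) \left(S - 11\right)}{3} = \frac{2 S \left(-11 + S\right)}{3}$)
$J = - \frac{64}{27}$ ($J = \frac{2 \left(- \frac{1}{-3}\right) \left(-11 - \frac{1}{-3}\right)}{3} = \frac{2 \left(\left(-1\right) \left(- \frac{1}{3}\right)\right) \left(-11 - - \frac{1}{3}\right)}{3} = \frac{2}{3} \cdot \frac{1}{3} \left(-11 + \frac{1}{3}\right) = \frac{2}{3} \cdot \frac{1}{3} \left(- \frac{32}{3}\right) = - \frac{64}{27} \approx -2.3704$)
$d{\left(z \right)} = 1$ ($d{\left(z \right)} = \frac{2 z}{2 z} = 2 z \frac{1}{2 z} = 1$)
$- 37 J + d{\left(-7 \right)} = \left(-37\right) \left(- \frac{64}{27}\right) + 1 = \frac{2368}{27} + 1 = \frac{2395}{27}$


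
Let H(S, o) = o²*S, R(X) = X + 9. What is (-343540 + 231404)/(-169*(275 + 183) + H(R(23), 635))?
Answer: -56068/6412899 ≈ -0.0087430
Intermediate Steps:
R(X) = 9 + X
H(S, o) = S*o²
(-343540 + 231404)/(-169*(275 + 183) + H(R(23), 635)) = (-343540 + 231404)/(-169*(275 + 183) + (9 + 23)*635²) = -112136/(-169*458 + 32*403225) = -112136/(-77402 + 12903200) = -112136/12825798 = -112136*1/12825798 = -56068/6412899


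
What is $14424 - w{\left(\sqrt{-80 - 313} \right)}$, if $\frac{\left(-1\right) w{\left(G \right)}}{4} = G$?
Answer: $14424 + 4 i \sqrt{393} \approx 14424.0 + 79.297 i$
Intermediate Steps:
$w{\left(G \right)} = - 4 G$
$14424 - w{\left(\sqrt{-80 - 313} \right)} = 14424 - - 4 \sqrt{-80 - 313} = 14424 - - 4 \sqrt{-393} = 14424 - - 4 i \sqrt{393} = 14424 + 4 i \sqrt{393}$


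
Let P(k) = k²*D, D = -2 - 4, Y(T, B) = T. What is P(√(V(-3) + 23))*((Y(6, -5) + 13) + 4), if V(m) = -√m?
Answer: -3174 + 138*I*√3 ≈ -3174.0 + 239.02*I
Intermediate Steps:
D = -6
P(k) = -6*k² (P(k) = k²*(-6) = -6*k²)
P(√(V(-3) + 23))*((Y(6, -5) + 13) + 4) = (-(138 - 6*I*√3))*((6 + 13) + 4) = (-(138 - 6*I*√3))*(19 + 4) = -(138 - 6*I*√3)*23 = -6*(23 - I*√3)*23 = (-138 + 6*I*√3)*23 = -3174 + 138*I*√3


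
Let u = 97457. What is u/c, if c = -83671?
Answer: -97457/83671 ≈ -1.1648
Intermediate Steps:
u/c = 97457/(-83671) = 97457*(-1/83671) = -97457/83671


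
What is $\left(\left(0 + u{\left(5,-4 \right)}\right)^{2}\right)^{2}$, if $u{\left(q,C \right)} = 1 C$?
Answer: $256$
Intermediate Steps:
$u{\left(q,C \right)} = C$
$\left(\left(0 + u{\left(5,-4 \right)}\right)^{2}\right)^{2} = \left(\left(0 - 4\right)^{2}\right)^{2} = \left(\left(-4\right)^{2}\right)^{2} = 16^{2} = 256$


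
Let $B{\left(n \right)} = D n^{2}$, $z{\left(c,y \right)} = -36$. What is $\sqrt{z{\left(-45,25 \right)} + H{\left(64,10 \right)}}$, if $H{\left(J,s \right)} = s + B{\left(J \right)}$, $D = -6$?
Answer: $i \sqrt{24602} \approx 156.85 i$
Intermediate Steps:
$B{\left(n \right)} = - 6 n^{2}$
$H{\left(J,s \right)} = s - 6 J^{2}$
$\sqrt{z{\left(-45,25 \right)} + H{\left(64,10 \right)}} = \sqrt{-36 + \left(10 - 6 \cdot 64^{2}\right)} = \sqrt{-36 + \left(10 - 24576\right)} = \sqrt{-36 - 24566} = \sqrt{-24602} = i \sqrt{24602}$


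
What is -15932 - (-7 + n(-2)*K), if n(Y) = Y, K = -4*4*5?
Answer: -16085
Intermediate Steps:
K = -80 (K = -16*5 = -80)
-15932 - (-7 + n(-2)*K) = -15932 - (-7 - 2*(-80)) = -15932 - (-7 + 160) = -15932 - 1*153 = -15932 - 153 = -16085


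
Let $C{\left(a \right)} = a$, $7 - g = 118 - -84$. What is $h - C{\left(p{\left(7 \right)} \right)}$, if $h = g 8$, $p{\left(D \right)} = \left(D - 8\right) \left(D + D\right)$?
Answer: $-1546$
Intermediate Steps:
$p{\left(D \right)} = 2 D \left(-8 + D\right)$ ($p{\left(D \right)} = \left(-8 + D\right) 2 D = 2 D \left(-8 + D\right)$)
$g = -195$ ($g = 7 - \left(118 - -84\right) = 7 - \left(118 + 84\right) = 7 - 202 = -195$)
$h = -1560$ ($h = \left(-195\right) 8 = -1560$)
$h - C{\left(p{\left(7 \right)} \right)} = -1560 - 2 \cdot 7 \left(-8 + 7\right) = -1560 - 2 \cdot 7 \left(-1\right) = -1560 - -14 = -1560 + 14 = -1546$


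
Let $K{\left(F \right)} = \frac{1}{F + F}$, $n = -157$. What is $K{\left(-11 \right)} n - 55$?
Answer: $- \frac{1053}{22} \approx -47.864$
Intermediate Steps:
$K{\left(F \right)} = \frac{1}{2 F}$
$K{\left(-11 \right)} n - 55 = \frac{1}{2 \left(-11\right)} \left(-157\right) - 55 = \frac{1}{2} \left(- \frac{1}{11}\right) \left(-157\right) - 55 = \left(- \frac{1}{22}\right) \left(-157\right) - 55 = \frac{157}{22} - 55 = - \frac{1053}{22}$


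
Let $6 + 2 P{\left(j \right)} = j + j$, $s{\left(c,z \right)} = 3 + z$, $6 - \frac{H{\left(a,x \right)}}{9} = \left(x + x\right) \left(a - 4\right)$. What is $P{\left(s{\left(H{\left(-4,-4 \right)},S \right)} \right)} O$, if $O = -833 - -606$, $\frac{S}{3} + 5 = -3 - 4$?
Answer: $8172$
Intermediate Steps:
$S = -36$ ($S = -15 + 3 \left(-3 - 4\right) = -15 + 3 \left(-7\right) = -15 - 21 = -36$)
$H{\left(a,x \right)} = 54 - 18 x \left(-4 + a\right)$ ($H{\left(a,x \right)} = 54 - 9 \left(x + x\right) \left(a - 4\right) = 54 - 9 \cdot 2 x \left(-4 + a\right) = 54 - 18 x \left(-4 + a\right)$)
$O = -227$ ($O = -833 + 606 = -227$)
$P{\left(j \right)} = -3 + j$ ($P{\left(j \right)} = -3 + \frac{j + j}{2} = -3 + \frac{2 j}{2} = -3 + j$)
$P{\left(s{\left(H{\left(-4,-4 \right)},S \right)} \right)} O = \left(-3 + \left(3 - 36\right)\right) \left(-227\right) = \left(-3 - 33\right) \left(-227\right) = \left(-36\right) \left(-227\right) = 8172$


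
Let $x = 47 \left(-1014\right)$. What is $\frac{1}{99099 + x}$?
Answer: $\frac{1}{51441} \approx 1.944 \cdot 10^{-5}$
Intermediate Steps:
$x = -47658$
$\frac{1}{99099 + x} = \frac{1}{99099 - 47658} = \frac{1}{51441}$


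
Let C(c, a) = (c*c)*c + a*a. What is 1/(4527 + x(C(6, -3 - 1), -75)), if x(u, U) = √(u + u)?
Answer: 4527/20493265 - 4*√29/20493265 ≈ 0.00021985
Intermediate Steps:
C(c, a) = a² + c³ (C(c, a) = c²*c + a² = c³ + a² = a² + c³)
x(u, U) = √2*√u (x(u, U) = √(2*u) = √2*√u)
1/(4527 + x(C(6, -3 - 1), -75)) = 1/(4527 + √2*√((-3 - 1)² + 6³)) = 1/(4527 + √2*√((-4)² + 216)) = 1/(4527 + √2*√(16 + 216)) = 1/(4527 + √2*√232) = 1/(4527 + √2*(2*√58)) = 1/(4527 + 4*√29)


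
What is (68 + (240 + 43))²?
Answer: 123201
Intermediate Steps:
(68 + (240 + 43))² = (68 + 283)² = 351² = 123201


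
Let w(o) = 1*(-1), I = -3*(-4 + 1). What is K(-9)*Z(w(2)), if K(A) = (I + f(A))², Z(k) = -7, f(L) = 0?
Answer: -567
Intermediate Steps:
I = 9 (I = -3*(-3) = 9)
w(o) = -1
K(A) = 81 (K(A) = (9 + 0)² = 9² = 81)
K(-9)*Z(w(2)) = 81*(-7) = -567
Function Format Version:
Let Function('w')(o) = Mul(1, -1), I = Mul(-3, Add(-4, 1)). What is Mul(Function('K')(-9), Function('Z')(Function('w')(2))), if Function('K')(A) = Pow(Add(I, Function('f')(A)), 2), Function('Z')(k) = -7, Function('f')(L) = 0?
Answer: -567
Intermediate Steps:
I = 9 (I = Mul(-3, -3) = 9)
Function('w')(o) = -1
Function('K')(A) = 81 (Function('K')(A) = Pow(Add(9, 0), 2) = Pow(9, 2) = 81)
Mul(Function('K')(-9), Function('Z')(Function('w')(2))) = Mul(81, -7) = -567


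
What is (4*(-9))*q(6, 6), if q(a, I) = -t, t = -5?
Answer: -180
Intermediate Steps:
q(a, I) = 5 (q(a, I) = -1*(-5) = 5)
(4*(-9))*q(6, 6) = (4*(-9))*5 = -36*5 = -180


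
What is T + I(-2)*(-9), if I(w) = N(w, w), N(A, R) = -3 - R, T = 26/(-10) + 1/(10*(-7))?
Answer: 447/70 ≈ 6.3857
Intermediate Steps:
T = -183/70 (T = 26*(-⅒) + (⅒)*(-⅐) = -13/5 - 1/70 = -183/70 ≈ -2.6143)
I(w) = -3 - w
T + I(-2)*(-9) = -183/70 + (-3 - 1*(-2))*(-9) = -183/70 + (-3 + 2)*(-9) = -183/70 - 1*(-9) = -183/70 + 9 = 447/70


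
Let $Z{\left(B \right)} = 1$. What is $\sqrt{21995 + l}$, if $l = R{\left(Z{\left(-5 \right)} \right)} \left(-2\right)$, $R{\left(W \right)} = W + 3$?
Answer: $3 \sqrt{2443} \approx 148.28$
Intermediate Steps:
$R{\left(W \right)} = 3 + W$
$l = -8$ ($l = \left(3 + 1\right) \left(-2\right) = 4 \left(-2\right) = -8$)
$\sqrt{21995 + l} = \sqrt{21995 - 8} = \sqrt{21987} = 3 \sqrt{2443}$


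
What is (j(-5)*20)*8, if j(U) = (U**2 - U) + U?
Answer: 4000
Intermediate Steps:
j(U) = U**2
(j(-5)*20)*8 = ((-5)**2*20)*8 = (25*20)*8 = 500*8 = 4000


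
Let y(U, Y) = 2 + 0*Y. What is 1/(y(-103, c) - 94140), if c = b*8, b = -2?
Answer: -1/94138 ≈ -1.0623e-5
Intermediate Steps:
c = -16 (c = -2*8 = -16)
y(U, Y) = 2 (y(U, Y) = 2 + 0 = 2)
1/(y(-103, c) - 94140) = 1/(2 - 94140) = 1/(-94138) = -1/94138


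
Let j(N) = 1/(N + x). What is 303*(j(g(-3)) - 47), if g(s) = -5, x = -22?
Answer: -128270/9 ≈ -14252.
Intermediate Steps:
j(N) = 1/(-22 + N) (j(N) = 1/(N - 22) = 1/(-22 + N))
303*(j(g(-3)) - 47) = 303*(1/(-22 - 5) - 47) = 303*(1/(-27) - 47) = 303*(-1/27 - 47) = 303*(-1270/27) = -128270/9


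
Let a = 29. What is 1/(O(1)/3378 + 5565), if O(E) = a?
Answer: 3378/18798599 ≈ 0.00017969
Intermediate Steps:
O(E) = 29
1/(O(1)/3378 + 5565) = 1/(29/3378 + 5565) = 1/(18798599/3378) = 3378/18798599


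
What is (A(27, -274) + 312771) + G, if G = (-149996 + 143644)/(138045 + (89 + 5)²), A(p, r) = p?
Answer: 45944076686/146881 ≈ 3.1280e+5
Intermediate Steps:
G = -6352/146881 (G = -6352/(138045 + 94²) = -6352/(138045 + 8836) = -6352/146881 ≈ -0.043246)
(A(27, -274) + 312771) + G = (27 + 312771) - 6352/146881 = 312798 - 6352/146881 = 45944076686/146881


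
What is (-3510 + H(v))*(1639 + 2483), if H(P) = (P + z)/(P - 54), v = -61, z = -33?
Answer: -1663457832/115 ≈ -1.4465e+7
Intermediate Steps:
H(P) = (-33 + P)/(-54 + P) (H(P) = (P - 33)/(P - 54) = (-33 + P)/(-54 + P))
(-3510 + H(v))*(1639 + 2483) = (-3510 + (-33 - 61)/(-54 - 61))*(1639 + 2483) = (-3510 - 94/(-115))*4122 = (-3510 - 1/115*(-94))*4122 = (-3510 + 94/115)*4122 = -403556/115*4122 = -1663457832/115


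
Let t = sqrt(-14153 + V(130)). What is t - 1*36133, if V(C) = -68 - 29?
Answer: -36133 + 5*I*sqrt(570) ≈ -36133.0 + 119.37*I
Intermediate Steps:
V(C) = -97
t = 5*I*sqrt(570) (t = sqrt(-14153 - 97) = sqrt(-14250) = 5*I*sqrt(570) ≈ 119.37*I)
t - 1*36133 = 5*I*sqrt(570) - 1*36133 = 5*I*sqrt(570) - 36133 = -36133 + 5*I*sqrt(570)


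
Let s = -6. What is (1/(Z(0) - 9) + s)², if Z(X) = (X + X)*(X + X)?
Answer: 3025/81 ≈ 37.346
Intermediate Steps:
Z(X) = 4*X² (Z(X) = (2*X)*(2*X) = 4*X²)
(1/(Z(0) - 9) + s)² = (1/(4*0² - 9) - 6)² = (1/(4*0 - 9) - 6)² = (1/(0 - 9) - 6)² = (1/(-9) - 6)² = (-⅑ - 6)² = (-55/9)² = 3025/81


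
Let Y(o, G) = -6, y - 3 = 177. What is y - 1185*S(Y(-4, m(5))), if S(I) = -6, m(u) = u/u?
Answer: 7290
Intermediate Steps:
y = 180 (y = 3 + 177 = 180)
m(u) = 1
y - 1185*S(Y(-4, m(5))) = 180 - 1185*(-6) = 180 + 7110 = 7290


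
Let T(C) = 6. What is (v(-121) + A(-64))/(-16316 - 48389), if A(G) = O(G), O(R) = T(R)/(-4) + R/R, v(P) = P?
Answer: 243/129410 ≈ 0.0018778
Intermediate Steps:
O(R) = -1/2 (O(R) = 6/(-4) + R/R = 6*(-1/4) + 1 = -3/2 + 1 = -1/2)
A(G) = -1/2
(v(-121) + A(-64))/(-16316 - 48389) = (-121 - 1/2)/(-16316 - 48389) = -243/2/(-64705) = -243/2*(-1/64705) = 243/129410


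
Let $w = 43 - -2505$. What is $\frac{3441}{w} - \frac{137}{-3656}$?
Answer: $\frac{3232343}{2328872} \approx 1.3879$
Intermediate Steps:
$w = 2548$ ($w = 43 + 2505 = 2548$)
$\frac{3441}{w} - \frac{137}{-3656} = \frac{3441}{2548} - \frac{137}{-3656} = 3441 \cdot \frac{1}{2548} - - \frac{137}{3656} = \frac{3441}{2548} + \frac{137}{3656} = \frac{3232343}{2328872}$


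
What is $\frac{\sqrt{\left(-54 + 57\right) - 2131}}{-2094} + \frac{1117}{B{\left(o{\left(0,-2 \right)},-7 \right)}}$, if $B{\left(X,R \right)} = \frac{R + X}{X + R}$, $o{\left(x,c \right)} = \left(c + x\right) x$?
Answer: $1117 - \frac{2 i \sqrt{133}}{1047} \approx 1117.0 - 0.02203 i$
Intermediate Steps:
$o{\left(x,c \right)} = x \left(c + x\right)$
$B{\left(X,R \right)} = 1$ ($B{\left(X,R \right)} = \frac{R + X}{R + X} = 1$)
$\frac{\sqrt{\left(-54 + 57\right) - 2131}}{-2094} + \frac{1117}{B{\left(o{\left(0,-2 \right)},-7 \right)}} = \frac{\sqrt{\left(-54 + 57\right) - 2131}}{-2094} + \frac{1117}{1} = \sqrt{3 - 2131} \left(- \frac{1}{2094}\right) + 1117 \cdot 1 = \sqrt{-2128} \left(- \frac{1}{2094}\right) + 1117 = 4 i \sqrt{133} \left(- \frac{1}{2094}\right) + 1117 = - \frac{2 i \sqrt{133}}{1047} + 1117 = 1117 - \frac{2 i \sqrt{133}}{1047}$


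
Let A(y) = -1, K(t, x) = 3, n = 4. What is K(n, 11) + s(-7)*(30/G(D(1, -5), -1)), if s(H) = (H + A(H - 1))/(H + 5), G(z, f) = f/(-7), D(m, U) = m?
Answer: 843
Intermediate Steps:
G(z, f) = -f/7 (G(z, f) = f*(-⅐) = -f/7)
s(H) = (-1 + H)/(5 + H) (s(H) = (H - 1)/(H + 5) = (-1 + H)/(5 + H))
K(n, 11) + s(-7)*(30/G(D(1, -5), -1)) = 3 + ((-1 - 7)/(5 - 7))*(30/((-⅐*(-1)))) = 3 + (-8/(-2))*(30/(⅐)) = 3 + (-½*(-8))*(30*7) = 3 + 4*210 = 3 + 840 = 843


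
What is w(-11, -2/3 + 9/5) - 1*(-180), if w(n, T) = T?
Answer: 2717/15 ≈ 181.13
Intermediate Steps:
w(-11, -2/3 + 9/5) - 1*(-180) = (-2/3 + 9/5) - 1*(-180) = (-2*1/3 + 9*(1/5)) + 180 = (-2/3 + 9/5) + 180 = 17/15 + 180 = 2717/15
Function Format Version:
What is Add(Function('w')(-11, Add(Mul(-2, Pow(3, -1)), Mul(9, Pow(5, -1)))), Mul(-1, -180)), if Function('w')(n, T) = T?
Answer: Rational(2717, 15) ≈ 181.13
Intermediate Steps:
Add(Function('w')(-11, Add(Mul(-2, Pow(3, -1)), Mul(9, Pow(5, -1)))), Mul(-1, -180)) = Add(Add(Mul(-2, Pow(3, -1)), Mul(9, Pow(5, -1))), Mul(-1, -180)) = Add(Add(Mul(-2, Rational(1, 3)), Mul(9, Rational(1, 5))), 180) = Add(Add(Rational(-2, 3), Rational(9, 5)), 180) = Add(Rational(17, 15), 180) = Rational(2717, 15)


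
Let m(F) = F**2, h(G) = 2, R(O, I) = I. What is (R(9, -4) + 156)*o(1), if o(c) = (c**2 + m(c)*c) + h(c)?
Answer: 608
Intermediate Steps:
o(c) = 2 + c**2 + c**3 (o(c) = (c**2 + c**2*c) + 2 = (c**2 + c**3) + 2 = 2 + c**2 + c**3)
(R(9, -4) + 156)*o(1) = (-4 + 156)*(2 + 1**2 + 1**3) = 152*(2 + 1 + 1) = 152*4 = 608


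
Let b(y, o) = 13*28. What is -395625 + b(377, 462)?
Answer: -395261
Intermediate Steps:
b(y, o) = 364
-395625 + b(377, 462) = -395625 + 364 = -395261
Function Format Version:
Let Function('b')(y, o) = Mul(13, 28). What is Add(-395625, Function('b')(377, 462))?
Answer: -395261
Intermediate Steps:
Function('b')(y, o) = 364
Add(-395625, Function('b')(377, 462)) = Add(-395625, 364) = -395261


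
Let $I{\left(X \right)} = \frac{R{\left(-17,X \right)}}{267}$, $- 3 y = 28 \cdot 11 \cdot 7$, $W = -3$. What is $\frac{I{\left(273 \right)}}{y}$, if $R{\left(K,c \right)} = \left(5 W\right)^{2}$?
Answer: $- \frac{225}{191884} \approx -0.0011726$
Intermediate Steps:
$y = - \frac{2156}{3}$ ($y = - \frac{28 \cdot 11 \cdot 7}{3} = - \frac{308 \cdot 7}{3} = \left(- \frac{1}{3}\right) 2156 = - \frac{2156}{3} \approx -718.67$)
$R{\left(K,c \right)} = 225$ ($R{\left(K,c \right)} = \left(5 \left(-3\right)\right)^{2} = \left(-15\right)^{2} = 225$)
$I{\left(X \right)} = \frac{75}{89}$ ($I{\left(X \right)} = \frac{225}{267} = 225 \cdot \frac{1}{267} = \frac{75}{89}$)
$\frac{I{\left(273 \right)}}{y} = \frac{75}{89 \left(- \frac{2156}{3}\right)} = \frac{75}{89} \left(- \frac{3}{2156}\right) = - \frac{225}{191884}$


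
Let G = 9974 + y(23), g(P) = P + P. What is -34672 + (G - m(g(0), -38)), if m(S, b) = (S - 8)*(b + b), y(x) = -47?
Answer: -25353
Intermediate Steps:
g(P) = 2*P
m(S, b) = 2*b*(-8 + S) (m(S, b) = (-8 + S)*(2*b) = 2*b*(-8 + S))
G = 9927 (G = 9974 - 47 = 9927)
-34672 + (G - m(g(0), -38)) = -34672 + (9927 - 2*(-38)*(-8 + 2*0)) = -34672 + (9927 - 2*(-38)*(-8 + 0)) = -34672 + (9927 - 2*(-38)*(-8)) = -34672 + (9927 - 1*608) = -34672 + (9927 - 608) = -34672 + 9319 = -25353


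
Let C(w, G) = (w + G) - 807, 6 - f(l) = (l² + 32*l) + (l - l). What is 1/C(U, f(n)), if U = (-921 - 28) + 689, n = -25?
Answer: -1/886 ≈ -0.0011287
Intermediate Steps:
U = -260 (U = -949 + 689 = -260)
f(l) = 6 - l² - 32*l (f(l) = 6 - ((l² + 32*l) + (l - l)) = 6 - ((l² + 32*l) + 0) = 6 - (l² + 32*l) = 6 + (-l² - 32*l) = 6 - l² - 32*l)
C(w, G) = -807 + G + w (C(w, G) = (G + w) - 807 = -807 + G + w)
1/C(U, f(n)) = 1/(-807 + (6 - 1*(-25)² - 32*(-25)) - 260) = 1/(-807 + (6 - 1*625 + 800) - 260) = 1/(-807 + (6 - 625 + 800) - 260) = 1/(-807 + 181 - 260) = 1/(-886) = -1/886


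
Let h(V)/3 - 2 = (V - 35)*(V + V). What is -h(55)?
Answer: -6606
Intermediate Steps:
h(V) = 6 + 6*V*(-35 + V) (h(V) = 6 + 3*((V - 35)*(V + V)) = 6 + 3*((-35 + V)*(2*V)) = 6 + 3*(2*V*(-35 + V)) = 6 + 6*V*(-35 + V))
-h(55) = -(6 - 210*55 + 6*55²) = -(6 - 11550 + 6*3025) = -(6 - 11550 + 18150) = -1*6606 = -6606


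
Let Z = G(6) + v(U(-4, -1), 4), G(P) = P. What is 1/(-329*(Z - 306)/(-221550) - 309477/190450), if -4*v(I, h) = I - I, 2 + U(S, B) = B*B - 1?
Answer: -40184950/83201947 ≈ -0.48298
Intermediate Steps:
U(S, B) = -3 + B² (U(S, B) = -2 + (B*B - 1) = -2 + (B² - 1) = -2 + (-1 + B²) = -3 + B²)
v(I, h) = 0 (v(I, h) = -(I - I)/4 = -¼*0 = 0)
Z = 6 (Z = 6 + 0 = 6)
1/(-329*(Z - 306)/(-221550) - 309477/190450) = 1/(-329*(6 - 306)/(-221550) - 309477/190450) = 1/(-329*(-300)*(-1/221550) - 309477*1/190450) = 1/(98700*(-1/221550) - 309477/190450) = 1/(-94/211 - 309477/190450) = 1/(-83201947/40184950) = -40184950/83201947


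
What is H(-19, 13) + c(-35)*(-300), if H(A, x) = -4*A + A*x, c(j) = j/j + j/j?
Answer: -771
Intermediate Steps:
c(j) = 2 (c(j) = 1 + 1 = 2)
H(-19, 13) + c(-35)*(-300) = -19*(-4 + 13) + 2*(-300) = -19*9 - 600 = -171 - 600 = -771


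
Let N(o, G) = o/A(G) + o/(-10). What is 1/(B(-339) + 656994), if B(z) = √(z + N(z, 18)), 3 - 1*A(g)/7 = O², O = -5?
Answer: 42157115/27696971631746 - I*√11224290/83090914895238 ≈ 1.5221e-6 - 4.0321e-11*I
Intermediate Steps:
A(g) = -154 (A(g) = 21 - 7*(-5)² = 21 - 7*25 = 21 - 175 = -154)
N(o, G) = -41*o/385 (N(o, G) = o/(-154) + o/(-10) = o*(-1/154) + o*(-⅒) = -o/154 - o/10 = -41*o/385)
B(z) = 2*√33110*√z/385 (B(z) = √(z - 41*z/385) = √(344*z/385) = 2*√33110*√z/385)
1/(B(-339) + 656994) = 1/(2*√33110*√(-339)/385 + 656994) = 1/(2*√33110*(I*√339)/385 + 656994) = 1/(2*I*√11224290/385 + 656994) = 1/(656994 + 2*I*√11224290/385)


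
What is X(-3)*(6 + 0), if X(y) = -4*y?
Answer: 72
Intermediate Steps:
X(-3)*(6 + 0) = (-4*(-3))*(6 + 0) = 12*6 = 72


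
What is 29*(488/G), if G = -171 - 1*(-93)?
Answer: -7076/39 ≈ -181.44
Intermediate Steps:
G = -78 (G = -171 + 93 = -78)
29*(488/G) = 29*(488/(-78)) = 29*(488*(-1/78)) = 29*(-244/39) = -7076/39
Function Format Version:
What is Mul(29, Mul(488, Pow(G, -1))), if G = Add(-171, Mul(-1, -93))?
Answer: Rational(-7076, 39) ≈ -181.44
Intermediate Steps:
G = -78 (G = Add(-171, 93) = -78)
Mul(29, Mul(488, Pow(G, -1))) = Mul(29, Mul(488, Pow(-78, -1))) = Mul(29, Mul(488, Rational(-1, 78))) = Mul(29, Rational(-244, 39)) = Rational(-7076, 39)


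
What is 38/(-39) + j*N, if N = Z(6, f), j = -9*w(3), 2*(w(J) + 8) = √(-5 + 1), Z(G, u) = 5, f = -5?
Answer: 14002/39 - 45*I ≈ 359.03 - 45.0*I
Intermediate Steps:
w(J) = -8 + I (w(J) = -8 + √(-5 + 1)/2 = -8 + √(-4)/2 = -8 + (2*I)/2 = -8 + I)
j = 72 - 9*I (j = -9*(-8 + I) = 72 - 9*I ≈ 72.0 - 9.0*I)
N = 5
38/(-39) + j*N = 38/(-39) + (72 - 9*I)*5 = 38*(-1/39) + (360 - 45*I) = -38/39 + (360 - 45*I) = 14002/39 - 45*I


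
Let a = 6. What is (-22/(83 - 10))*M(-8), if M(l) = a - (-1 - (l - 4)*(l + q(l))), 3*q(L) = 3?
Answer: -2002/73 ≈ -27.425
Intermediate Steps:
q(L) = 1 (q(L) = (⅓)*3 = 1)
M(l) = 7 + (1 + l)*(-4 + l) (M(l) = 6 - (-1 - (l - 4)*(l + 1)) = 6 - (-1 - (-4 + l)*(1 + l)) = 6 - (-1 - (1 + l)*(-4 + l)) = 6 + (1 + (1 + l)*(-4 + l)) = 7 + (1 + l)*(-4 + l))
(-22/(83 - 10))*M(-8) = (-22/(83 - 10))*(3 + (-8)² - 3*(-8)) = (-22/73)*(3 + 64 + 24) = -22*1/73*91 = -22/73*91 = -2002/73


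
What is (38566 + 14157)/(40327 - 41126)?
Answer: -52723/799 ≈ -65.986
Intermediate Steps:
(38566 + 14157)/(40327 - 41126) = 52723/(-799) = 52723*(-1/799) = -52723/799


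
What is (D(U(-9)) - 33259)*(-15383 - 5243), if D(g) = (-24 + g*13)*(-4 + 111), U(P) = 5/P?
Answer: 6794163148/9 ≈ 7.5491e+8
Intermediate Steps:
D(g) = -2568 + 1391*g (D(g) = (-24 + 13*g)*107 = -2568 + 1391*g)
(D(U(-9)) - 33259)*(-15383 - 5243) = ((-2568 + 1391*(5/(-9))) - 33259)*(-15383 - 5243) = ((-2568 + 1391*(5*(-⅑))) - 33259)*(-20626) = ((-2568 + 1391*(-5/9)) - 33259)*(-20626) = ((-2568 - 6955/9) - 33259)*(-20626) = (-30067/9 - 33259)*(-20626) = -329398/9*(-20626) = 6794163148/9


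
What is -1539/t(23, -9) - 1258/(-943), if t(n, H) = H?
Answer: 162511/943 ≈ 172.33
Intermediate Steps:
-1539/t(23, -9) - 1258/(-943) = -1539/(-9) - 1258/(-943) = -1539*(-1/9) - 1258*(-1/943) = 171 + 1258/943 = 162511/943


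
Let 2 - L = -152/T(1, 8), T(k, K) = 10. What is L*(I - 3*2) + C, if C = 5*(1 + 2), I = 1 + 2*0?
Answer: -71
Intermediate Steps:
I = 1 (I = 1 + 0 = 1)
C = 15 (C = 5*3 = 15)
L = 86/5 (L = 2 - (-152)/10 = 2 - 1*(-76/5) = 2 + 76/5 = 86/5 ≈ 17.200)
L*(I - 3*2) + C = 86*(1 - 3*2)/5 + 15 = 86*(1 - 6)/5 + 15 = (86/5)*(-5) + 15 = -86 + 15 = -71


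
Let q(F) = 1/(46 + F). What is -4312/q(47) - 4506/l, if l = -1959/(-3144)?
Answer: -266585736/653 ≈ -4.0825e+5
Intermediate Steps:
l = 653/1048 (l = -1959*(-1/3144) = 653/1048 ≈ 0.62309)
-4312/q(47) - 4506/l = -4312/(1/(46 + 47)) - 4506/653/1048 = -4312/(1/93) - 4506*1048/653 = -4312/1/93 - 4722288/653 = -4312*93 - 4722288/653 = -401016 - 4722288/653 = -266585736/653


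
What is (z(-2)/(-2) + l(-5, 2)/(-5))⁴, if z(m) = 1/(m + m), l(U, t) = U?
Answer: 6561/4096 ≈ 1.6018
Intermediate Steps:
z(m) = 1/(2*m)
(z(-2)/(-2) + l(-5, 2)/(-5))⁴ = (((½)/(-2))/(-2) - 5/(-5))⁴ = (((½)*(-½))*(-½) - 5*(-⅕))⁴ = (-¼*(-½) + 1)⁴ = (⅛ + 1)⁴ = (9/8)⁴ = 6561/4096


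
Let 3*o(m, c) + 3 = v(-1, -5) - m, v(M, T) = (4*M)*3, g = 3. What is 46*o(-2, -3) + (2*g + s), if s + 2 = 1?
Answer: -583/3 ≈ -194.33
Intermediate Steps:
s = -1 (s = -2 + 1 = -1)
v(M, T) = 12*M
o(m, c) = -5 - m/3 (o(m, c) = -1 + (12*(-1) - m)/3 = -1 + (-12 - m)/3 = -1 + (-4 - m/3) = -5 - m/3)
46*o(-2, -3) + (2*g + s) = 46*(-5 - 1/3*(-2)) + (2*3 - 1) = 46*(-5 + 2/3) + (6 - 1) = 46*(-13/3) + 5 = -598/3 + 5 = -583/3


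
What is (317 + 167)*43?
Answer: 20812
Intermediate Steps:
(317 + 167)*43 = 484*43 = 20812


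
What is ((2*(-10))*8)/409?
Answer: -160/409 ≈ -0.39120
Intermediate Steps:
((2*(-10))*8)/409 = -20*8*(1/409) = -160*1/409 = -160/409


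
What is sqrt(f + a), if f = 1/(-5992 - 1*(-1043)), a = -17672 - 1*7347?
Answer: 2*I*sqrt(3126430558)/707 ≈ 158.17*I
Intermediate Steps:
a = -25019 (a = -17672 - 7347 = -25019)
f = -1/4949 (f = 1/(-5992 + 1043) = 1/(-4949) = -1/4949 ≈ -0.00020206)
sqrt(f + a) = sqrt(-1/4949 - 25019) = sqrt(-123819032/4949) = 2*I*sqrt(3126430558)/707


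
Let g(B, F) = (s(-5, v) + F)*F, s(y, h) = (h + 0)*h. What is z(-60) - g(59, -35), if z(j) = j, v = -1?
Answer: -1250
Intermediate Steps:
s(y, h) = h² (s(y, h) = h*h = h²)
g(B, F) = F*(1 + F) (g(B, F) = ((-1)² + F)*F = (1 + F)*F = F*(1 + F))
z(-60) - g(59, -35) = -60 - (-35)*(1 - 35) = -60 - (-35)*(-34) = -60 - 1*1190 = -60 - 1190 = -1250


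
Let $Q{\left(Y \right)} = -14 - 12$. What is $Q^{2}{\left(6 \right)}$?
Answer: $676$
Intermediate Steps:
$Q{\left(Y \right)} = -26$ ($Q{\left(Y \right)} = -14 - 12 = -26$)
$Q^{2}{\left(6 \right)} = \left(-26\right)^{2} = 676$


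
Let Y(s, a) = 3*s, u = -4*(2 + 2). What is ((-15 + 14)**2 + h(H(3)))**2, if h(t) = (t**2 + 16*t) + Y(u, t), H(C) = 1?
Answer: 900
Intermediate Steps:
u = -16 (u = -4*4 = -16)
h(t) = -48 + t**2 + 16*t (h(t) = (t**2 + 16*t) + 3*(-16) = (t**2 + 16*t) - 48 = -48 + t**2 + 16*t)
((-15 + 14)**2 + h(H(3)))**2 = ((-15 + 14)**2 + (-48 + 1**2 + 16*1))**2 = ((-1)**2 + (-48 + 1 + 16))**2 = (1 - 31)**2 = (-30)**2 = 900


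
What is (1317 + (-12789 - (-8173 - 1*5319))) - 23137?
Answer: -21117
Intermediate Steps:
(1317 + (-12789 - (-8173 - 1*5319))) - 23137 = (1317 + (-12789 - (-8173 - 5319))) - 23137 = (1317 + (-12789 - 1*(-13492))) - 23137 = (1317 + (-12789 + 13492)) - 23137 = (1317 + 703) - 23137 = 2020 - 23137 = -21117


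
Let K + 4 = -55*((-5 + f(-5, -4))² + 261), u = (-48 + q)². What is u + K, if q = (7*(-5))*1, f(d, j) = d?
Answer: -12970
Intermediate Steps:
q = -35 (q = -35*1 = -35)
u = 6889 (u = (-48 - 35)² = (-83)² = 6889)
K = -19859 (K = -4 - 55*((-5 - 5)² + 261) = -4 - 55*((-10)² + 261) = -4 - 55*(100 + 261) = -4 - 55*361 = -4 - 19855 = -19859)
u + K = 6889 - 19859 = -12970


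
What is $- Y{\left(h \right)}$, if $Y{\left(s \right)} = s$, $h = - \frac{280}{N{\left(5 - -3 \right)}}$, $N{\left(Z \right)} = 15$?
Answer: $\frac{56}{3} \approx 18.667$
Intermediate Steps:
$h = - \frac{56}{3}$ ($h = - \frac{280}{15} = \left(-280\right) \frac{1}{15} = - \frac{56}{3} \approx -18.667$)
$- Y{\left(h \right)} = \left(-1\right) \left(- \frac{56}{3}\right) = \frac{56}{3}$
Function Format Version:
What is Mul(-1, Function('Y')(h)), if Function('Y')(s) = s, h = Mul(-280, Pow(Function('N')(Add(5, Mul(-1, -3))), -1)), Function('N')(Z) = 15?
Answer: Rational(56, 3) ≈ 18.667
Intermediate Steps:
h = Rational(-56, 3) (h = Mul(-280, Pow(15, -1)) = Mul(-280, Rational(1, 15)) = Rational(-56, 3) ≈ -18.667)
Mul(-1, Function('Y')(h)) = Mul(-1, Rational(-56, 3)) = Rational(56, 3)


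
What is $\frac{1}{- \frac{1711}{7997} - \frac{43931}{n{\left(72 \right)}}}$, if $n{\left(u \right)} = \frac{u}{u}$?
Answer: $- \frac{7997}{351317918} \approx -2.2763 \cdot 10^{-5}$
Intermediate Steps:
$n{\left(u \right)} = 1$
$\frac{1}{- \frac{1711}{7997} - \frac{43931}{n{\left(72 \right)}}} = \frac{1}{- \frac{1711}{7997} - \frac{43931}{1}} = \frac{1}{\left(-1711\right) \frac{1}{7997} - 43931} = \frac{1}{- \frac{1711}{7997} - 43931} = \frac{1}{- \frac{351317918}{7997}} = - \frac{7997}{351317918}$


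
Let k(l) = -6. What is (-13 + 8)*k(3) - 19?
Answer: 11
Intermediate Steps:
(-13 + 8)*k(3) - 19 = (-13 + 8)*(-6) - 19 = -5*(-6) - 19 = 30 - 19 = 11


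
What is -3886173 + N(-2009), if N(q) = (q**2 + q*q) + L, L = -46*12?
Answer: 4185437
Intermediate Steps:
L = -552
N(q) = -552 + 2*q**2 (N(q) = (q**2 + q*q) - 552 = (q**2 + q**2) - 552 = 2*q**2 - 552 = -552 + 2*q**2)
-3886173 + N(-2009) = -3886173 + (-552 + 2*(-2009)**2) = -3886173 + (-552 + 2*4036081) = -3886173 + (-552 + 8072162) = -3886173 + 8071610 = 4185437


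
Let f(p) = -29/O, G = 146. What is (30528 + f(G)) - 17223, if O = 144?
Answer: 1915891/144 ≈ 13305.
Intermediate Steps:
f(p) = -29/144
(30528 + f(G)) - 17223 = (30528 - 29/144) - 17223 = 4396003/144 - 17223 = 1915891/144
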